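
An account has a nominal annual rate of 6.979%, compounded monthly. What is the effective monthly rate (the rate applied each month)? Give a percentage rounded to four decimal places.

With a nominal annual rate compounded monthly, the periodic rate is the nominal rate divided by 12.
i = 0.06979 / 12 = 0.0058158 = 0.5816%.

0.5816%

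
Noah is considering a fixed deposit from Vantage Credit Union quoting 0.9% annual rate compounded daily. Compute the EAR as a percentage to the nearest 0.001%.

EAR = (1 + 0.009/365)^365 − 1.
= (1 + 0.000025)^365 − 1 = 1.009041 − 1 = 0.904%.

0.904%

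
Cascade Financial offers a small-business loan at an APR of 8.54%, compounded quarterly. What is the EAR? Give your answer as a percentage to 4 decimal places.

EAR = (1 + 0.0854/4)^4 − 1.
= 1.088174 − 1 = 8.8174%.

8.8174%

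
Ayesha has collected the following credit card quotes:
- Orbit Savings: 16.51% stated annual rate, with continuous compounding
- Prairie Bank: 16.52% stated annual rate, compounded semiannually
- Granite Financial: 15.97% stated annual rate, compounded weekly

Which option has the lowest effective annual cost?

Prairie Bank

Orbit Savings: e^0.1651 − 1 = 17.951%
Prairie Bank: (1 + 0.1652/2)^2 − 1 = 17.202%
Granite Financial: (1 + 0.1597/52)^52 − 1 = 17.287%
The lowest effective annual rate is Prairie Bank at 17.202%.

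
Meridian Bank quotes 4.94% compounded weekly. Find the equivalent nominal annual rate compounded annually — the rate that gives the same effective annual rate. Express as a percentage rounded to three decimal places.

EAR = (1 + 0.0494/52)^52 − 1 = 0.050616.
Compounded annually, the equivalent nominal rate is the EAR itself: 5.062%.

5.062%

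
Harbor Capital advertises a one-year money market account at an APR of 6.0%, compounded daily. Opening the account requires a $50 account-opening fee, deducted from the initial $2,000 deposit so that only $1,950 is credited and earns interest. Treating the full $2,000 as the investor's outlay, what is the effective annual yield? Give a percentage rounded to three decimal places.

Value after one year: 1,950 × (1 + 0.060/365)^365 = 1,950 × 1.061831 = $2,070.57.
Effective yield on the $2,000 outlay: 2,070.57 / 2,000 − 1 = 0.035286 = 3.529%.

3.529%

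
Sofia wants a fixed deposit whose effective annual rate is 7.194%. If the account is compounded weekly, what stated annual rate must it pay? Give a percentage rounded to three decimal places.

(1 + r/52)^52 − 1 = 0.07194, so 1 + r/52 = 1.07194^(1/52).
r/52 = 0.001337, so r = 0.069517 = 6.952%.

6.952%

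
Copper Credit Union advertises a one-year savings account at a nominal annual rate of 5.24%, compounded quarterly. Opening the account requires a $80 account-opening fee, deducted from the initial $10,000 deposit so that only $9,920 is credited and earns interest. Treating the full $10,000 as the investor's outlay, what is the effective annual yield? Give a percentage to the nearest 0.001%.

4.501%

Value after one year: 9,920 × (1 + 0.0524/4)^4 = 9,920 × 1.053439 = $10,450.11.
Effective yield on the $10,000 outlay: 10,450.11 / 10,000 − 1 = 0.045011 = 4.501%.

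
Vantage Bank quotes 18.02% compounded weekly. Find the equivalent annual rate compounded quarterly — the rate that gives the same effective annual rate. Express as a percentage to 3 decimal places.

18.399%

EAR = (1 + 0.1802/52)^52 − 1 = 0.197084.
Solve (1 + r/4)^4 = 1.197084: r/4 = 1.197084^(1/4) − 1 = 0.045999, so r = 0.183995 = 18.399%.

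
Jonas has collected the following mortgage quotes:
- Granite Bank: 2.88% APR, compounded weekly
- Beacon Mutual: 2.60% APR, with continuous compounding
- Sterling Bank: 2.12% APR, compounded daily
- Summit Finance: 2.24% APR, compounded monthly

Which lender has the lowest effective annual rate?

Granite Bank: (1 + 0.0288/52)^52 − 1 = 2.921%
Beacon Mutual: e^0.0260 − 1 = 2.634%
Sterling Bank: (1 + 0.0212/365)^365 − 1 = 2.143%
Summit Finance: (1 + 0.0224/12)^12 − 1 = 2.263%
The lowest effective annual rate is Sterling Bank at 2.143%.

Sterling Bank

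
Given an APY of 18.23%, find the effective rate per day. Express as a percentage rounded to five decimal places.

0.04589%

The per-day rate i satisfies (1 + i)^365 = 1 + 0.1823.
i = 1.1823^(1/365) − 1 = 0.0004589 = 0.04589%.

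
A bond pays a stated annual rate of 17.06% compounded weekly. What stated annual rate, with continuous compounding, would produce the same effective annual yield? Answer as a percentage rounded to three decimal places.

EAR = (1 + 0.1706/52)^52 − 1 = 0.185685.
Equivalent continuous rate: r = ln(1 + 0.185685) = 0.170321 = 17.032%.

17.032%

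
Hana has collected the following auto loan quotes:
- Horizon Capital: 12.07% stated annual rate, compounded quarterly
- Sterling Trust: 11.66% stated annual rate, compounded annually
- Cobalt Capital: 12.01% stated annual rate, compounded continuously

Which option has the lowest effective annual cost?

Sterling Trust

Horizon Capital: (1 + 0.1207/4)^4 − 1 = 12.627%
Sterling Trust: compounded annually, EAR = 11.660%
Cobalt Capital: e^0.1201 − 1 = 12.761%
The lowest effective annual rate is Sterling Trust at 11.660%.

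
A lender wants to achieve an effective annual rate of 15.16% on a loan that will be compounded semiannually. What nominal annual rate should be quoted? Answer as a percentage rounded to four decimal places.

(1 + r/2)^2 − 1 = 0.1516, so 1 + r/2 = 1.1516^(1/2).
r/2 = 0.073126, so r = 0.146253 = 14.6253%.

14.6253%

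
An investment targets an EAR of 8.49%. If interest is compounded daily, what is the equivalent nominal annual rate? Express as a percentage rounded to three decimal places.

(1 + r/365)^365 − 1 = 0.0849, so 1 + r/365 = 1.0849^(1/365).
r/365 = 0.000223, so r = 0.081497 = 8.150%.

8.150%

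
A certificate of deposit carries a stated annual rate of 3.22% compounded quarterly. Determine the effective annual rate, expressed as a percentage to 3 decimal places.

3.259%

EAR = (1 + 0.0322/4)^4 − 1.
= (1 + 0.008050)^4 − 1 = 1.032591 − 1 = 3.259%.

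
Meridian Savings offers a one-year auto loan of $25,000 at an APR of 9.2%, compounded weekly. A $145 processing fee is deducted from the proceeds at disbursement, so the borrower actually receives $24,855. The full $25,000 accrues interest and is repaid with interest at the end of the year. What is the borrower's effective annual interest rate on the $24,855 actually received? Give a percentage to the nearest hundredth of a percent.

10.27%

Amount owed after one year: 25,000 × (1 + 0.092/52)^52 = 25,000 × 1.096276 = $27,406.89.
Effective rate on net proceeds: 27,406.89 / 24,855 − 1 = 0.102671 = 10.27%.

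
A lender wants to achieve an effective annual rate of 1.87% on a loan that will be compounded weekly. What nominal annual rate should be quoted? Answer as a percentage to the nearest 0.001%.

1.853%

(1 + r/52)^52 − 1 = 0.0187, so 1 + r/52 = 1.0187^(1/52).
r/52 = 0.000356, so r = 0.018531 = 1.853%.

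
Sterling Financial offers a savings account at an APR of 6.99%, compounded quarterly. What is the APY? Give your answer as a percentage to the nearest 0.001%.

EAR = (1 + 0.0699/4)^4 − 1.
= (1 + 0.017475)^4 − 1 = 1.071754 − 1 = 7.175%.

7.175%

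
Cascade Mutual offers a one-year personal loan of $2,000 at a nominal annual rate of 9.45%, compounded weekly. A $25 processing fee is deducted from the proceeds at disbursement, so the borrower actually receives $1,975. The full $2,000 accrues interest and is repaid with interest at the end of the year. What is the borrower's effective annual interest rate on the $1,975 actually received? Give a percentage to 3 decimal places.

11.293%

Amount owed after one year: 2,000 × (1 + 0.0945/52)^52 = 2,000 × 1.099015 = $2,198.03.
Effective rate on net proceeds: 2,198.03 / 1,975 − 1 = 0.112926 = 11.293%.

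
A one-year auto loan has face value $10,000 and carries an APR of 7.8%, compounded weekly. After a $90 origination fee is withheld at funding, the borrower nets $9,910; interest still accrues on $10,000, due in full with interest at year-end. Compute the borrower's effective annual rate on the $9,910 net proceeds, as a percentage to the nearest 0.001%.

9.088%

Amount owed after one year: 10,000 × (1 + 0.078/52)^52 = 10,000 × 1.081059 = $10,810.59.
Effective rate on net proceeds: 10,810.59 / 9,910 − 1 = 0.090877 = 9.088%.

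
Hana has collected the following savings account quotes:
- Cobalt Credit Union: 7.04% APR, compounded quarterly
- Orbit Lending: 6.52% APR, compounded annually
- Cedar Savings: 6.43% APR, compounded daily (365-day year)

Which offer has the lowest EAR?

Cobalt Credit Union: (1 + 0.0704/4)^4 − 1 = 7.228%
Orbit Lending: compounded annually, EAR = 6.520%
Cedar Savings: (1 + 0.0643/365)^365 − 1 = 6.641%
The lowest effective annual rate is Orbit Lending at 6.520%.

Orbit Lending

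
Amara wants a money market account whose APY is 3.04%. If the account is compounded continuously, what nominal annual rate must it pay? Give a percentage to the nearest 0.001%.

Continuous: nominal r satisfies e^r − 1 = 0.0304.
r = ln(1 + 0.0304) = ln(1.0304) = 0.029947 = 2.995%.

2.995%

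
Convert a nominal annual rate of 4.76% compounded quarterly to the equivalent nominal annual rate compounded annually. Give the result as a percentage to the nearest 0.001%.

EAR = (1 + 0.0476/4)^4 − 1 = 0.048456.
Compounded annually, the equivalent nominal rate is the EAR itself: 4.846%.

4.846%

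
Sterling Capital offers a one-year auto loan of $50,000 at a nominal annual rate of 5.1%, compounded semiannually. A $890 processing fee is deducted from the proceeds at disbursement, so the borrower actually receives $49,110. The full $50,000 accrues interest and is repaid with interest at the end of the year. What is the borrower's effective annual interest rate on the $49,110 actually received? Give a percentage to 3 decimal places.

Amount owed after one year: 50,000 × (1 + 0.051/2)^2 = 50,000 × 1.051650 = $52,582.51.
Effective rate on net proceeds: 52,582.51 / 49,110 − 1 = 0.070709 = 7.071%.

7.071%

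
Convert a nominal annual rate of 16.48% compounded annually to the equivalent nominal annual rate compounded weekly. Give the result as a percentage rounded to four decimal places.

Compounded annually, EAR = nominal = 0.164800.
Solve (1 + r/52)^52 = 1.164800: r/52 = 1.164800^(1/52) − 1 = 0.002938, so r = 0.152773 = 15.2773%.

15.2773%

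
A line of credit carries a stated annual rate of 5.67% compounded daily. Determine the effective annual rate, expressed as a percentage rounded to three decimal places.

5.833%

EAR = (1 + 0.0567/365)^365 − 1.
= (1 + 0.000155)^365 − 1 = 1.058334 − 1 = 5.833%.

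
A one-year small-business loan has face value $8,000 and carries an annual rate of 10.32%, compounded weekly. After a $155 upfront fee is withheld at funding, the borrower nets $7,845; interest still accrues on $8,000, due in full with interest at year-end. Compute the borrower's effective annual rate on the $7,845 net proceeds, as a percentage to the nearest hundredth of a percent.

Amount owed after one year: 8,000 × (1 + 0.1032/52)^52 = 8,000 × 1.108600 = $8,868.80.
Effective rate on net proceeds: 8,868.80 / 7,845 − 1 = 0.130503 = 13.05%.

13.05%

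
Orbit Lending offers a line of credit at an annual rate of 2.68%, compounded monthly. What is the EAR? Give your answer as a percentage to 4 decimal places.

2.7132%

EAR = (1 + 0.0268/12)^12 − 1.
= (1 + 0.002233)^12 − 1 = 1.027132 − 1 = 2.7132%.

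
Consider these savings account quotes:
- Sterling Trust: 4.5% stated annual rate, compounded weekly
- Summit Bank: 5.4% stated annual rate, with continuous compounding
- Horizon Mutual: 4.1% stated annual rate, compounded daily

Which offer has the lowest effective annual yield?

Sterling Trust: (1 + 0.045/52)^52 − 1 = 4.601%
Summit Bank: e^0.054 − 1 = 5.548%
Horizon Mutual: (1 + 0.041/365)^365 − 1 = 4.185%
The lowest effective annual rate is Horizon Mutual at 4.185%.

Horizon Mutual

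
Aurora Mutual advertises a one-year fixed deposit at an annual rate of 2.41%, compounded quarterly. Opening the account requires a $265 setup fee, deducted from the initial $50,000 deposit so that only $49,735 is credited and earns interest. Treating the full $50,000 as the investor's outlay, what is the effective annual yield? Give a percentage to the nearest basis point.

Value after one year: 49,735 × (1 + 0.0241/4)^4 = 49,735 × 1.024319 = $50,944.49.
Effective yield on the $50,000 outlay: 50,944.49 / 50,000 − 1 = 0.018890 = 1.89%.

1.89%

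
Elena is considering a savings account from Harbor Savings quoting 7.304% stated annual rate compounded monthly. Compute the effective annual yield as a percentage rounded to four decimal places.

EAR = (1 + 0.07304/12)^12 − 1.
= 1.075535 − 1 = 7.5535%.

7.5535%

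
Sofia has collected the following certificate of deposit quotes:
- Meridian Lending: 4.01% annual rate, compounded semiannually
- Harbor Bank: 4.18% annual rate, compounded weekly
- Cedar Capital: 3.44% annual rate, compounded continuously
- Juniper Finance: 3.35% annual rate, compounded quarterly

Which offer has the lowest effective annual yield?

Juniper Finance

Meridian Lending: (1 + 0.0401/2)^2 − 1 = 4.050%
Harbor Bank: (1 + 0.0418/52)^52 − 1 = 4.267%
Cedar Capital: e^0.0344 − 1 = 3.500%
Juniper Finance: (1 + 0.0335/4)^4 − 1 = 3.392%
The lowest effective annual rate is Juniper Finance at 3.392%.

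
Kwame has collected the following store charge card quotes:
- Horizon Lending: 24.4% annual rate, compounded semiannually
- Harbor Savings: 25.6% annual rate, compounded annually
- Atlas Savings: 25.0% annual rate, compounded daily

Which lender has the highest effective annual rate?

Atlas Savings

Horizon Lending: (1 + 0.244/2)^2 − 1 = 25.888%
Harbor Savings: compounded annually, EAR = 25.600%
Atlas Savings: (1 + 0.250/365)^365 − 1 = 28.392%
The highest effective annual rate is Atlas Savings at 28.392%.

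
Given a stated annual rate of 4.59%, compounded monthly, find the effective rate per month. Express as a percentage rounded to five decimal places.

0.38250%

With a nominal annual rate compounded monthly, the periodic rate is the nominal rate divided by 12.
i = 0.0459 / 12 = 0.0038250 = 0.38250%.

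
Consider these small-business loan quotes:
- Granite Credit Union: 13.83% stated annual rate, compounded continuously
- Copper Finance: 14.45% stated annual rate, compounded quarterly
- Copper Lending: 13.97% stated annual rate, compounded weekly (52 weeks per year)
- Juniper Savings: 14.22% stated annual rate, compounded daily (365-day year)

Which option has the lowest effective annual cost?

Granite Credit Union

Granite Credit Union: e^0.1383 − 1 = 14.832%
Copper Finance: (1 + 0.1445/4)^4 − 1 = 15.252%
Copper Lending: (1 + 0.1397/52)^52 − 1 = 14.971%
Juniper Savings: (1 + 0.1422/365)^365 − 1 = 15.278%
The lowest effective annual rate is Granite Credit Union at 14.832%.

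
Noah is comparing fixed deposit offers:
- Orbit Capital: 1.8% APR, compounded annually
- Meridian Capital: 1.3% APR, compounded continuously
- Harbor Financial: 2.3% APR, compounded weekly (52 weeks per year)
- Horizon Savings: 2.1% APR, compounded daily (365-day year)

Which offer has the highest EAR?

Harbor Financial

Orbit Capital: compounded annually, EAR = 1.800%
Meridian Capital: e^0.013 − 1 = 1.308%
Harbor Financial: (1 + 0.023/52)^52 − 1 = 2.326%
Horizon Savings: (1 + 0.021/365)^365 − 1 = 2.122%
The highest effective annual rate is Harbor Financial at 2.326%.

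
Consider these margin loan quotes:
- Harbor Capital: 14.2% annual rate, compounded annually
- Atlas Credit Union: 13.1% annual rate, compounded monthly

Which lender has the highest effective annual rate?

Harbor Capital: compounded annually, EAR = 14.200%
Atlas Credit Union: (1 + 0.131/12)^12 − 1 = 13.916%
The highest effective annual rate is Harbor Capital at 14.200%.

Harbor Capital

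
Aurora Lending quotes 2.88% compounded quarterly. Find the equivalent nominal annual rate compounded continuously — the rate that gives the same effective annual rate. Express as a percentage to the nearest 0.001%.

EAR = (1 + 0.0288/4)^4 − 1 = 0.029113.
Equivalent continuous rate: r = ln(1 + 0.029113) = 0.028697 = 2.870%.

2.870%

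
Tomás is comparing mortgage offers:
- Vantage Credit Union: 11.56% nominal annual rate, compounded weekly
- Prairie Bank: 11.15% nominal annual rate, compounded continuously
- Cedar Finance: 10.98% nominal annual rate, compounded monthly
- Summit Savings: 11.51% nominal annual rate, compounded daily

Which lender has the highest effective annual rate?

Vantage Credit Union: (1 + 0.1156/52)^52 − 1 = 12.240%
Prairie Bank: e^0.1115 − 1 = 11.795%
Cedar Finance: (1 + 0.1098/12)^12 − 1 = 11.550%
Summit Savings: (1 + 0.1151/365)^365 − 1 = 12.197%
The highest effective annual rate is Vantage Credit Union at 12.240%.

Vantage Credit Union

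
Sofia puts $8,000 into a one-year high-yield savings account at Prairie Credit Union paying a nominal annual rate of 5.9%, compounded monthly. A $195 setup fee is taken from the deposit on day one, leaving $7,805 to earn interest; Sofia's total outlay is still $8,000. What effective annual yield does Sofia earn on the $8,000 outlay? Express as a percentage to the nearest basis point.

Value after one year: 7,805 × (1 + 0.059/12)^12 = 7,805 × 1.060622 = $8,278.15.
Effective yield on the $8,000 outlay: 8,278.15 / 8,000 − 1 = 0.034769 = 3.48%.

3.48%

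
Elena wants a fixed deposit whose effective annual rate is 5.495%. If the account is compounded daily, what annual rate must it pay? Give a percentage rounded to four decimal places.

5.3497%

(1 + r/365)^365 − 1 = 0.05495, so 1 + r/365 = 1.05495^(1/365).
r/365 = 0.000147, so r = 0.053497 = 5.3497%.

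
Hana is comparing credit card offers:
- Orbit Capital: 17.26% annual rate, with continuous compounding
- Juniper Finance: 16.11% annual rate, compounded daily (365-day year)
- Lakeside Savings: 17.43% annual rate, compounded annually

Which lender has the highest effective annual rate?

Orbit Capital: e^0.1726 − 1 = 18.839%
Juniper Finance: (1 + 0.1611/365)^365 − 1 = 17.476%
Lakeside Savings: compounded annually, EAR = 17.430%
The highest effective annual rate is Orbit Capital at 18.839%.

Orbit Capital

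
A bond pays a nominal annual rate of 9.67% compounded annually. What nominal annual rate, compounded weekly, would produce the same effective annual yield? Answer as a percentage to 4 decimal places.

9.2388%

Compounded annually, EAR = nominal = 0.096700.
Solve (1 + r/52)^52 = 1.096700: r/52 = 1.096700^(1/52) − 1 = 0.001777, so r = 0.092388 = 9.2388%.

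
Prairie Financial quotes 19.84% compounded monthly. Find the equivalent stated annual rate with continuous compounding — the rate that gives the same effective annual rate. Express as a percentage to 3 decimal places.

EAR = (1 + 0.1984/12)^12 − 1 = 0.217473.
Equivalent continuous rate: r = ln(1 + 0.217473) = 0.196778 = 19.678%.

19.678%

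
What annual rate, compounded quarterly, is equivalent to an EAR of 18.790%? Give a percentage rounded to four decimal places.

(1 + r/4)^4 − 1 = 0.18790, so 1 + r/4 = 1.18790^(1/4).
r/4 = 0.043987, so r = 0.175947 = 17.5947%.

17.5947%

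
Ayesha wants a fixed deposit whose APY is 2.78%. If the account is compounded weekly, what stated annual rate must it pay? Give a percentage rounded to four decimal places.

2.7428%

(1 + r/52)^52 − 1 = 0.0278, so 1 + r/52 = 1.0278^(1/52).
r/52 = 0.000527, so r = 0.027428 = 2.7428%.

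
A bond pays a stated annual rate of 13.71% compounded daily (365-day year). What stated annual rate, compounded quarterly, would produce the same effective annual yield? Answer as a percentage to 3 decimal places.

13.945%

EAR = (1 + 0.1371/365)^365 − 1 = 0.146913.
Solve (1 + r/4)^4 = 1.146913: r/4 = 1.146913^(1/4) − 1 = 0.034862, so r = 0.139450 = 13.945%.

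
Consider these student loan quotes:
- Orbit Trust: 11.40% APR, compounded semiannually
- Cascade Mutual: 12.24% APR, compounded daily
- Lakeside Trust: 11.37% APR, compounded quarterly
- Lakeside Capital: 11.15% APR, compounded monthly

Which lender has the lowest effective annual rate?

Orbit Trust: (1 + 0.1140/2)^2 − 1 = 11.725%
Cascade Mutual: (1 + 0.1224/365)^365 − 1 = 13.018%
Lakeside Trust: (1 + 0.1137/4)^4 − 1 = 11.864%
Lakeside Capital: (1 + 0.1115/12)^12 − 1 = 11.738%
The lowest effective annual rate is Orbit Trust at 11.725%.

Orbit Trust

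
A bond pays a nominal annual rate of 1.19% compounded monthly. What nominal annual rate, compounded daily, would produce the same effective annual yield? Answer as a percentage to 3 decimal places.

EAR = (1 + 0.0119/12)^12 − 1 = 0.011965.
Solve (1 + r/365)^365 = 1.011965: r/365 = 1.011965^(1/365) − 1 = 0.000033, so r = 0.011894 = 1.189%.

1.189%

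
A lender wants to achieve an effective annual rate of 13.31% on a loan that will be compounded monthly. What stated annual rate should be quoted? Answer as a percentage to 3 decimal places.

12.561%

(1 + r/12)^12 − 1 = 0.1331, so 1 + r/12 = 1.1331^(1/12).
r/12 = 0.010468, so r = 0.125610 = 12.561%.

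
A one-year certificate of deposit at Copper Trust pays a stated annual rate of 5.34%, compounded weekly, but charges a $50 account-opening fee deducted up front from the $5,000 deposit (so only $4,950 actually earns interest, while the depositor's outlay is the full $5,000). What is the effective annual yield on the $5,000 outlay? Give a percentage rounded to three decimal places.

Value after one year: 4,950 × (1 + 0.0534/52)^52 = 4,950 × 1.054823 = $5,221.37.
Effective yield on the $5,000 outlay: 5,221.37 / 5,000 − 1 = 0.044274 = 4.427%.

4.427%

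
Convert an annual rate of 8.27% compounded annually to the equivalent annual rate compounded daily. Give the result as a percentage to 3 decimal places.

Compounded annually, EAR = nominal = 0.082700.
Solve (1 + r/365)^365 = 1.082700: r/365 = 1.082700^(1/365) − 1 = 0.000218, so r = 0.079467 = 7.947%.

7.947%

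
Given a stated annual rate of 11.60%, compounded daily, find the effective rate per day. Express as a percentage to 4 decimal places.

With a nominal annual rate compounded daily, the periodic rate is the nominal rate divided by 365.
i = 0.1160 / 365 = 0.0003178 = 0.0318%.

0.0318%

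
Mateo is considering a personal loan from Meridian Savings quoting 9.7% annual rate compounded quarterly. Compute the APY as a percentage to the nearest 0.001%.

10.059%

EAR = (1 + 0.097/4)^4 − 1.
= 1.100586 − 1 = 10.059%.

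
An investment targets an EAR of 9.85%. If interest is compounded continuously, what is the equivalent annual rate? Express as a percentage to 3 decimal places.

Continuous: nominal r satisfies e^r − 1 = 0.0985.
r = ln(1 + 0.0985) = ln(1.0985) = 0.093946 = 9.395%.

9.395%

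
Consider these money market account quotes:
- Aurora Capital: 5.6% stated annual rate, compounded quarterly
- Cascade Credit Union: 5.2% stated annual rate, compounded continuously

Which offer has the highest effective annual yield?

Aurora Capital

Aurora Capital: (1 + 0.056/4)^4 − 1 = 5.719%
Cascade Credit Union: e^0.052 − 1 = 5.338%
The highest effective annual rate is Aurora Capital at 5.719%.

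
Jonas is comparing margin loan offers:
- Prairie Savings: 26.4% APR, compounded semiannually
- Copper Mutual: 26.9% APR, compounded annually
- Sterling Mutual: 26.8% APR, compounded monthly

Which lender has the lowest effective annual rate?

Prairie Savings: (1 + 0.264/2)^2 − 1 = 28.142%
Copper Mutual: compounded annually, EAR = 26.900%
Sterling Mutual: (1 + 0.268/12)^12 − 1 = 30.350%
The lowest effective annual rate is Copper Mutual at 26.900%.

Copper Mutual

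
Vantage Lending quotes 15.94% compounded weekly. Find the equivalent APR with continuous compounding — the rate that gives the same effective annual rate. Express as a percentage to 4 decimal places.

EAR = (1 + 0.1594/52)^52 − 1 = 0.172521.
Equivalent continuous rate: r = ln(1 + 0.172521) = 0.159156 = 15.9156%.

15.9156%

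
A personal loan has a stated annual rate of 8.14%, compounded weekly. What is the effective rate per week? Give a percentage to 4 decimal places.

With a nominal annual rate compounded weekly, the periodic rate is the nominal rate divided by 52.
i = 0.0814 / 52 = 0.0015654 = 0.1565%.

0.1565%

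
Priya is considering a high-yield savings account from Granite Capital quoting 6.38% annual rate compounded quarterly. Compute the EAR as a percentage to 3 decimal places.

EAR = (1 + 0.0638/4)^4 − 1.
= (1 + 0.015950)^4 − 1 = 1.065343 − 1 = 6.534%.

6.534%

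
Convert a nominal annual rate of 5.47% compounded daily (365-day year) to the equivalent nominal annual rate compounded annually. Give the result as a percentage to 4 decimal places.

5.6219%

EAR = (1 + 0.0547/365)^365 − 1 = 0.056219.
Compounded annually, the equivalent nominal rate is the EAR itself: 5.6219%.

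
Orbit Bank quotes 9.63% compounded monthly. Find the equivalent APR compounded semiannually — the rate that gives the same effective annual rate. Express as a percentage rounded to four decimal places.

9.8253%

EAR = (1 + 0.0963/12)^12 − 1 = 0.100666.
Solve (1 + r/2)^2 = 1.100666: r/2 = 1.100666^(1/2) − 1 = 0.049126, so r = 0.098253 = 9.8253%.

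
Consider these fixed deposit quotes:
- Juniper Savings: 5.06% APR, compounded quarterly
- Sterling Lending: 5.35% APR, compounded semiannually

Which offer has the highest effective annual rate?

Sterling Lending

Juniper Savings: (1 + 0.0506/4)^4 − 1 = 5.157%
Sterling Lending: (1 + 0.0535/2)^2 − 1 = 5.422%
The highest effective annual rate is Sterling Lending at 5.422%.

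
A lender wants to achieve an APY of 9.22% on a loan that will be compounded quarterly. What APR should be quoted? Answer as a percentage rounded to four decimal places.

8.9173%

(1 + r/4)^4 − 1 = 0.0922, so 1 + r/4 = 1.0922^(1/4).
r/4 = 0.022293, so r = 0.089173 = 8.9173%.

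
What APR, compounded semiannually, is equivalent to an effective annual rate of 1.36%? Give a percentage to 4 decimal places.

(1 + r/2)^2 − 1 = 0.0136, so 1 + r/2 = 1.0136^(1/2).
r/2 = 0.006777, so r = 0.013554 = 1.3554%.

1.3554%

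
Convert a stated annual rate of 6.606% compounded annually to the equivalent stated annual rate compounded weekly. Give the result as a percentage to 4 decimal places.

6.4009%

Compounded annually, EAR = nominal = 0.066060.
Solve (1 + r/52)^52 = 1.066060: r/52 = 1.066060^(1/52) − 1 = 0.001231, so r = 0.064009 = 6.4009%.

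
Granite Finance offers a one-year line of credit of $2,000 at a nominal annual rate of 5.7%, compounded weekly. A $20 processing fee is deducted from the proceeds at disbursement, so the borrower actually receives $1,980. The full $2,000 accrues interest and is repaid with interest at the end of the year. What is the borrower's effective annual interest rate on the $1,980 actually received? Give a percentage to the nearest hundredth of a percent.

Amount owed after one year: 2,000 × (1 + 0.057/52)^52 = 2,000 × 1.058623 = $2,117.25.
Effective rate on net proceeds: 2,117.25 / 1,980 − 1 = 0.069316 = 6.93%.

6.93%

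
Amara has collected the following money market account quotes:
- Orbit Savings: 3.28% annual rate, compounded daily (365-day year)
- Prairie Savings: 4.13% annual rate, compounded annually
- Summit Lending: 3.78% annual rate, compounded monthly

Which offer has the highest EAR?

Prairie Savings

Orbit Savings: (1 + 0.0328/365)^365 − 1 = 3.334%
Prairie Savings: compounded annually, EAR = 4.130%
Summit Lending: (1 + 0.0378/12)^12 − 1 = 3.846%
The highest effective annual rate is Prairie Savings at 4.130%.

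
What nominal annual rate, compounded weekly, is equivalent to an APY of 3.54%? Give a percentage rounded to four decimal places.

3.4799%

(1 + r/52)^52 − 1 = 0.0354, so 1 + r/52 = 1.0354^(1/52).
r/52 = 0.000669, so r = 0.034799 = 3.4799%.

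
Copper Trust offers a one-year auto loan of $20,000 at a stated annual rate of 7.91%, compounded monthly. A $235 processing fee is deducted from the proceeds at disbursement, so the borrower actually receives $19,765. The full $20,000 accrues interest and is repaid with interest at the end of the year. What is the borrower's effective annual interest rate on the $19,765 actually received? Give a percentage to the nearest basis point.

Amount owed after one year: 20,000 × (1 + 0.0791/12)^12 = 20,000 × 1.082032 = $21,640.63.
Effective rate on net proceeds: 21,640.63 / 19,765 − 1 = 0.094897 = 9.49%.

9.49%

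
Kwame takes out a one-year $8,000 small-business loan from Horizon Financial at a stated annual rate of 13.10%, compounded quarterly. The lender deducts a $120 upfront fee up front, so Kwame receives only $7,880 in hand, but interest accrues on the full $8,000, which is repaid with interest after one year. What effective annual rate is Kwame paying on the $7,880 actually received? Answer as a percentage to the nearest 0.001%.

Amount owed after one year: 8,000 × (1 + 0.1310/4)^4 = 8,000 × 1.137577 = $9,100.62.
Effective rate on net proceeds: 9,100.62 / 7,880 − 1 = 0.154901 = 15.490%.

15.490%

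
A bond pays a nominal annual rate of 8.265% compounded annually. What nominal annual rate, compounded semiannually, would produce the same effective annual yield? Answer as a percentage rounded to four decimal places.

8.1009%

Compounded annually, EAR = nominal = 0.082650.
Solve (1 + r/2)^2 = 1.082650: r/2 = 1.082650^(1/2) − 1 = 0.040505, so r = 0.081009 = 8.1009%.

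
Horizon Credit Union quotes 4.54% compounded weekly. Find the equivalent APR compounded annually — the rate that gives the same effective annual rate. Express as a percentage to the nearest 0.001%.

4.643%

EAR = (1 + 0.0454/52)^52 − 1 = 0.046426.
Compounded annually, the equivalent nominal rate is the EAR itself: 4.643%.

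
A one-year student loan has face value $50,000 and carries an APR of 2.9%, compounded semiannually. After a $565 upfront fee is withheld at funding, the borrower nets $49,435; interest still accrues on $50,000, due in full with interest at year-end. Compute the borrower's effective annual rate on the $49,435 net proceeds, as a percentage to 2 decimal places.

Amount owed after one year: 50,000 × (1 + 0.029/2)^2 = 50,000 × 1.029210 = $51,460.51.
Effective rate on net proceeds: 51,460.51 / 49,435 − 1 = 0.040973 = 4.10%.

4.10%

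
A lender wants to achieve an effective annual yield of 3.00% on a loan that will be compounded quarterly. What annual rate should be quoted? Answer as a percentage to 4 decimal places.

(1 + r/4)^4 − 1 = 0.0300, so 1 + r/4 = 1.0300^(1/4).
r/4 = 0.007417, so r = 0.029668 = 2.9668%.

2.9668%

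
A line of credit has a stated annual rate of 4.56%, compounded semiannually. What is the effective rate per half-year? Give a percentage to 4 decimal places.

2.2800%

With a nominal annual rate compounded semiannually, the periodic rate is the nominal rate divided by 2.
i = 0.0456 / 2 = 0.0228000 = 2.2800%.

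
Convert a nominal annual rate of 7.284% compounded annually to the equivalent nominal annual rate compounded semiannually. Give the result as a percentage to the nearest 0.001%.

Compounded annually, EAR = nominal = 0.072840.
Solve (1 + r/2)^2 = 1.072840: r/2 = 1.072840^(1/2) − 1 = 0.035780, so r = 0.071560 = 7.156%.

7.156%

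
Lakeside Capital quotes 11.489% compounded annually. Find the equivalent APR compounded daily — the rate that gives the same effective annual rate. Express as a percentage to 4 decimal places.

Compounded annually, EAR = nominal = 0.114890.
Solve (1 + r/365)^365 = 1.114890: r/365 = 1.114890^(1/365) − 1 = 0.000298, so r = 0.108772 = 10.8772%.

10.8772%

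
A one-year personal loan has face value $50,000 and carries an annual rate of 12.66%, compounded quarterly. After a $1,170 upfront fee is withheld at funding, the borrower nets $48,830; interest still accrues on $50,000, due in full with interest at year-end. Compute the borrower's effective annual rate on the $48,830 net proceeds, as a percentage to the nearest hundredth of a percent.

15.99%

Amount owed after one year: 50,000 × (1 + 0.1266/4)^4 = 50,000 × 1.132738 = $56,636.91.
Effective rate on net proceeds: 56,636.91 / 48,830 − 1 = 0.159879 = 15.99%.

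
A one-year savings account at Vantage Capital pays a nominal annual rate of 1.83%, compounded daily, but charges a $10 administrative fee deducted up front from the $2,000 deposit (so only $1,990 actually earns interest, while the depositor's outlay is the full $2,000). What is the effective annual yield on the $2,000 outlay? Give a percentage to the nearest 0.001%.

Value after one year: 1,990 × (1 + 0.0183/365)^365 = 1,990 × 1.018468 = $2,026.75.
Effective yield on the $2,000 outlay: 2,026.75 / 2,000 − 1 = 0.013376 = 1.338%.

1.338%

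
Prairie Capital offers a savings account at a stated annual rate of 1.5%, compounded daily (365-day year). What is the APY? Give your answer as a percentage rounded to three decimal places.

1.511%

EAR = (1 + 0.015/365)^365 − 1.
= (1 + 0.000041)^365 − 1 = 1.015113 − 1 = 1.511%.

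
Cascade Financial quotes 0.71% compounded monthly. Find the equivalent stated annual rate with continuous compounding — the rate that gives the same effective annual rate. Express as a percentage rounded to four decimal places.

0.7098%

EAR = (1 + 0.0071/12)^12 − 1 = 0.007123.
Equivalent continuous rate: r = ln(1 + 0.007123) = 0.007098 = 0.7098%.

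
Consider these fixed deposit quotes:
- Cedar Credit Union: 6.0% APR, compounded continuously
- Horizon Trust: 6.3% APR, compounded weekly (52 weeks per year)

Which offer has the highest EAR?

Horizon Trust

Cedar Credit Union: e^0.060 − 1 = 6.184%
Horizon Trust: (1 + 0.063/52)^52 − 1 = 6.499%
The highest effective annual rate is Horizon Trust at 6.499%.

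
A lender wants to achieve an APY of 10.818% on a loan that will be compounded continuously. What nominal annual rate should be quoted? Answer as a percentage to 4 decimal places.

Continuous: nominal r satisfies e^r − 1 = 0.10818.
r = ln(1 + 0.10818) = ln(1.10818) = 0.102719 = 10.2719%.

10.2719%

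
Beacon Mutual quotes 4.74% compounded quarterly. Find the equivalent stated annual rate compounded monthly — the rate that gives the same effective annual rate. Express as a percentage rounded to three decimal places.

4.721%

EAR = (1 + 0.0474/4)^4 − 1 = 0.048249.
Solve (1 + r/12)^12 = 1.048249: r/12 = 1.048249^(1/12) − 1 = 0.003934, so r = 0.047214 = 4.721%.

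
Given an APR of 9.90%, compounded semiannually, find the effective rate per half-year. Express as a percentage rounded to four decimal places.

With a nominal annual rate compounded semiannually, the periodic rate is the nominal rate divided by 2.
i = 0.0990 / 2 = 0.0495000 = 4.9500%.

4.9500%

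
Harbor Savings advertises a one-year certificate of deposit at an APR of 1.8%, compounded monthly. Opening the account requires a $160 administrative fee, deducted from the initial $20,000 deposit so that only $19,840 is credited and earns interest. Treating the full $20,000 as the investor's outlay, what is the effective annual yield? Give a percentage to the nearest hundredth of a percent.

Value after one year: 19,840 × (1 + 0.018/12)^12 = 19,840 × 1.018149 = $20,200.08.
Effective yield on the $20,000 outlay: 20,200.08 / 20,000 − 1 = 0.010004 = 1.00%.

1.00%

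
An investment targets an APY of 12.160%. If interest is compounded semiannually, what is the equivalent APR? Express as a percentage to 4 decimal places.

11.8112%

(1 + r/2)^2 − 1 = 0.12160, so 1 + r/2 = 1.12160^(1/2).
r/2 = 0.059056, so r = 0.118112 = 11.8112%.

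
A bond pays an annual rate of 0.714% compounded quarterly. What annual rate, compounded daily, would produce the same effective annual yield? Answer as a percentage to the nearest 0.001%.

0.713%

EAR = (1 + 0.00714/4)^4 − 1 = 0.007159.
Solve (1 + r/365)^365 = 1.007159: r/365 = 1.007159^(1/365) − 1 = 0.000020, so r = 0.007134 = 0.713%.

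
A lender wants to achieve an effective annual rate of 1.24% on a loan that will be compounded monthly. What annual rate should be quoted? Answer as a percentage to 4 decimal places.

1.2330%

(1 + r/12)^12 − 1 = 0.0124, so 1 + r/12 = 1.0124^(1/12).
r/12 = 0.001028, so r = 0.012330 = 1.2330%.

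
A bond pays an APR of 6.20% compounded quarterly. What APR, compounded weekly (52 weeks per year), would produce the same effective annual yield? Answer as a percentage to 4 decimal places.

6.1561%

EAR = (1 + 0.0620/4)^4 − 1 = 0.063456.
Solve (1 + r/52)^52 = 1.063456: r/52 = 1.063456^(1/52) − 1 = 0.001184, so r = 0.061561 = 6.1561%.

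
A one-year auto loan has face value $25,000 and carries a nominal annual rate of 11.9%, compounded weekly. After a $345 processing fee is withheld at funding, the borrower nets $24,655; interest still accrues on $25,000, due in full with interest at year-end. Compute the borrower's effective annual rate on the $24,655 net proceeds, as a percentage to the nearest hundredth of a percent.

14.20%

Amount owed after one year: 25,000 × (1 + 0.119/52)^52 = 25,000 × 1.126217 = $28,155.42.
Effective rate on net proceeds: 28,155.42 / 24,655 − 1 = 0.141976 = 14.20%.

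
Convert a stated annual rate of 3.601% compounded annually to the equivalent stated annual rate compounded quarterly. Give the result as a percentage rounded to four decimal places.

Compounded annually, EAR = nominal = 0.036010.
Solve (1 + r/4)^4 = 1.036010: r/4 = 1.036010^(1/4) − 1 = 0.008883, so r = 0.035534 = 3.5534%.

3.5534%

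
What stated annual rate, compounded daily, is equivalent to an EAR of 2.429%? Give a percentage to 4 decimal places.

(1 + r/365)^365 − 1 = 0.02429, so 1 + r/365 = 1.02429^(1/365).
r/365 = 0.000066, so r = 0.024000 = 2.4000%.

2.4000%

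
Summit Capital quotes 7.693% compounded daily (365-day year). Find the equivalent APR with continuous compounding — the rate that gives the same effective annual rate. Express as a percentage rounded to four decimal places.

7.6922%

EAR = (1 + 0.07693/365)^365 − 1 = 0.079958.
Equivalent continuous rate: r = ln(1 + 0.079958) = 0.076922 = 7.6922%.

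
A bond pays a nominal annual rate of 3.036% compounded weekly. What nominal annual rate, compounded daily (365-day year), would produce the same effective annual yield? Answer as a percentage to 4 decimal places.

3.0352%

EAR = (1 + 0.03036/52)^52 − 1 = 0.030816.
Solve (1 + r/365)^365 = 1.030816: r/365 = 1.030816^(1/365) − 1 = 0.000083, so r = 0.030352 = 3.0352%.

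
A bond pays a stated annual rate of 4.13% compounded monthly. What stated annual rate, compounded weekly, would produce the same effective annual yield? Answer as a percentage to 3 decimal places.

4.125%

EAR = (1 + 0.0413/12)^12 − 1 = 0.042091.
Solve (1 + r/52)^52 = 1.042091: r/52 = 1.042091^(1/52) − 1 = 0.000793, so r = 0.041245 = 4.125%.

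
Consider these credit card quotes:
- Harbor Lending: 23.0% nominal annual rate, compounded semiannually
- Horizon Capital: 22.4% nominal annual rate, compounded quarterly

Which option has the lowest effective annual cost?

Harbor Lending

Harbor Lending: (1 + 0.230/2)^2 − 1 = 24.323%
Horizon Capital: (1 + 0.224/4)^4 − 1 = 24.353%
The lowest effective annual rate is Harbor Lending at 24.323%.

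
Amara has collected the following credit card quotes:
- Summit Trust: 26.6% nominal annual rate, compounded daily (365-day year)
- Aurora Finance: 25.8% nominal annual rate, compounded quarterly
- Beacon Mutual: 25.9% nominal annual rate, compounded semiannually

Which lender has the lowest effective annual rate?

Summit Trust: (1 + 0.266/365)^365 − 1 = 30.461%
Aurora Finance: (1 + 0.258/4)^4 − 1 = 28.405%
Beacon Mutual: (1 + 0.259/2)^2 − 1 = 27.577%
The lowest effective annual rate is Beacon Mutual at 27.577%.

Beacon Mutual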